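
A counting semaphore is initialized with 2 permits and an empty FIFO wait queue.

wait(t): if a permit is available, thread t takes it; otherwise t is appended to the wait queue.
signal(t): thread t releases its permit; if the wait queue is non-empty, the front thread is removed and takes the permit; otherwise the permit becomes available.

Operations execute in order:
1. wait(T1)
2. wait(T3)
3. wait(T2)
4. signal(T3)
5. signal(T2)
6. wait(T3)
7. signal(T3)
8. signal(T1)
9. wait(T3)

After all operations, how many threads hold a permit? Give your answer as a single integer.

Answer: 1

Derivation:
Step 1: wait(T1) -> count=1 queue=[] holders={T1}
Step 2: wait(T3) -> count=0 queue=[] holders={T1,T3}
Step 3: wait(T2) -> count=0 queue=[T2] holders={T1,T3}
Step 4: signal(T3) -> count=0 queue=[] holders={T1,T2}
Step 5: signal(T2) -> count=1 queue=[] holders={T1}
Step 6: wait(T3) -> count=0 queue=[] holders={T1,T3}
Step 7: signal(T3) -> count=1 queue=[] holders={T1}
Step 8: signal(T1) -> count=2 queue=[] holders={none}
Step 9: wait(T3) -> count=1 queue=[] holders={T3}
Final holders: {T3} -> 1 thread(s)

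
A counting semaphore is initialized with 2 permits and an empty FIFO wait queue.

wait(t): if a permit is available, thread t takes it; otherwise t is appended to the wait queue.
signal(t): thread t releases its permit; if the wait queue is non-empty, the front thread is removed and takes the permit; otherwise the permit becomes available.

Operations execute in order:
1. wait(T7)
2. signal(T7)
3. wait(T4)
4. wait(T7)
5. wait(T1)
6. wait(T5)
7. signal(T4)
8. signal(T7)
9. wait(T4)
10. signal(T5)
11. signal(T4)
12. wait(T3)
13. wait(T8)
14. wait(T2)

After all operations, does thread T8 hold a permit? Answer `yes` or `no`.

Step 1: wait(T7) -> count=1 queue=[] holders={T7}
Step 2: signal(T7) -> count=2 queue=[] holders={none}
Step 3: wait(T4) -> count=1 queue=[] holders={T4}
Step 4: wait(T7) -> count=0 queue=[] holders={T4,T7}
Step 5: wait(T1) -> count=0 queue=[T1] holders={T4,T7}
Step 6: wait(T5) -> count=0 queue=[T1,T5] holders={T4,T7}
Step 7: signal(T4) -> count=0 queue=[T5] holders={T1,T7}
Step 8: signal(T7) -> count=0 queue=[] holders={T1,T5}
Step 9: wait(T4) -> count=0 queue=[T4] holders={T1,T5}
Step 10: signal(T5) -> count=0 queue=[] holders={T1,T4}
Step 11: signal(T4) -> count=1 queue=[] holders={T1}
Step 12: wait(T3) -> count=0 queue=[] holders={T1,T3}
Step 13: wait(T8) -> count=0 queue=[T8] holders={T1,T3}
Step 14: wait(T2) -> count=0 queue=[T8,T2] holders={T1,T3}
Final holders: {T1,T3} -> T8 not in holders

Answer: no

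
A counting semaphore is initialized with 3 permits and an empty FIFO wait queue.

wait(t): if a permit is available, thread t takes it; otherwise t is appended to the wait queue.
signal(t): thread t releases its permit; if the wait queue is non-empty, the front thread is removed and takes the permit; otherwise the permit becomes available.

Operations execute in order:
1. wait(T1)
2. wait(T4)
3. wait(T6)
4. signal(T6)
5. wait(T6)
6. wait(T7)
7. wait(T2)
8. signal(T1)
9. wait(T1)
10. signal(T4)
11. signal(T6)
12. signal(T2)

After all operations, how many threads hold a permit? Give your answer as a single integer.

Step 1: wait(T1) -> count=2 queue=[] holders={T1}
Step 2: wait(T4) -> count=1 queue=[] holders={T1,T4}
Step 3: wait(T6) -> count=0 queue=[] holders={T1,T4,T6}
Step 4: signal(T6) -> count=1 queue=[] holders={T1,T4}
Step 5: wait(T6) -> count=0 queue=[] holders={T1,T4,T6}
Step 6: wait(T7) -> count=0 queue=[T7] holders={T1,T4,T6}
Step 7: wait(T2) -> count=0 queue=[T7,T2] holders={T1,T4,T6}
Step 8: signal(T1) -> count=0 queue=[T2] holders={T4,T6,T7}
Step 9: wait(T1) -> count=0 queue=[T2,T1] holders={T4,T6,T7}
Step 10: signal(T4) -> count=0 queue=[T1] holders={T2,T6,T7}
Step 11: signal(T6) -> count=0 queue=[] holders={T1,T2,T7}
Step 12: signal(T2) -> count=1 queue=[] holders={T1,T7}
Final holders: {T1,T7} -> 2 thread(s)

Answer: 2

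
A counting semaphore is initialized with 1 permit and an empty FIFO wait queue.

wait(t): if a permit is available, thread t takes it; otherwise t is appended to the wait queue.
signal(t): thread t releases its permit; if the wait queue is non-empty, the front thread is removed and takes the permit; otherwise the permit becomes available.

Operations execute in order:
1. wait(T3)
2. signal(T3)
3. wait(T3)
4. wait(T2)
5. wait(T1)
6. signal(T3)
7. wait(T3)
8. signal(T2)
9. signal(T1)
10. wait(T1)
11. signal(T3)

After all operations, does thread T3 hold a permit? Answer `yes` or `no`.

Step 1: wait(T3) -> count=0 queue=[] holders={T3}
Step 2: signal(T3) -> count=1 queue=[] holders={none}
Step 3: wait(T3) -> count=0 queue=[] holders={T3}
Step 4: wait(T2) -> count=0 queue=[T2] holders={T3}
Step 5: wait(T1) -> count=0 queue=[T2,T1] holders={T3}
Step 6: signal(T3) -> count=0 queue=[T1] holders={T2}
Step 7: wait(T3) -> count=0 queue=[T1,T3] holders={T2}
Step 8: signal(T2) -> count=0 queue=[T3] holders={T1}
Step 9: signal(T1) -> count=0 queue=[] holders={T3}
Step 10: wait(T1) -> count=0 queue=[T1] holders={T3}
Step 11: signal(T3) -> count=0 queue=[] holders={T1}
Final holders: {T1} -> T3 not in holders

Answer: no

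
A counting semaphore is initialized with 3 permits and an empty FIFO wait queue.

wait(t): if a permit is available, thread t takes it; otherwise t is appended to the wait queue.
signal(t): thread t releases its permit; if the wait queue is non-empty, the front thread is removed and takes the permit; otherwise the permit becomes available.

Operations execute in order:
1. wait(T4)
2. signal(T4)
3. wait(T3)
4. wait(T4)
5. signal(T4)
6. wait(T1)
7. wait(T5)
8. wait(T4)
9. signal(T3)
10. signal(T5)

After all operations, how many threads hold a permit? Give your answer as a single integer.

Step 1: wait(T4) -> count=2 queue=[] holders={T4}
Step 2: signal(T4) -> count=3 queue=[] holders={none}
Step 3: wait(T3) -> count=2 queue=[] holders={T3}
Step 4: wait(T4) -> count=1 queue=[] holders={T3,T4}
Step 5: signal(T4) -> count=2 queue=[] holders={T3}
Step 6: wait(T1) -> count=1 queue=[] holders={T1,T3}
Step 7: wait(T5) -> count=0 queue=[] holders={T1,T3,T5}
Step 8: wait(T4) -> count=0 queue=[T4] holders={T1,T3,T5}
Step 9: signal(T3) -> count=0 queue=[] holders={T1,T4,T5}
Step 10: signal(T5) -> count=1 queue=[] holders={T1,T4}
Final holders: {T1,T4} -> 2 thread(s)

Answer: 2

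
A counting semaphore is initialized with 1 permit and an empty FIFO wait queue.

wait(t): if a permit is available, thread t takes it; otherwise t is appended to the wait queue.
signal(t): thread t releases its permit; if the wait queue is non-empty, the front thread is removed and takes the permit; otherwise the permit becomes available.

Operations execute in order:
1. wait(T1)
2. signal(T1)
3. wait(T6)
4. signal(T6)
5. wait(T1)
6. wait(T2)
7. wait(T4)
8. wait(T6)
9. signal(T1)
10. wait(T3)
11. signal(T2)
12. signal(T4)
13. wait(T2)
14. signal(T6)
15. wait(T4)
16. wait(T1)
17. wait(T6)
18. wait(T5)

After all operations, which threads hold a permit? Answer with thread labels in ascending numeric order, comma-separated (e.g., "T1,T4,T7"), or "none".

Step 1: wait(T1) -> count=0 queue=[] holders={T1}
Step 2: signal(T1) -> count=1 queue=[] holders={none}
Step 3: wait(T6) -> count=0 queue=[] holders={T6}
Step 4: signal(T6) -> count=1 queue=[] holders={none}
Step 5: wait(T1) -> count=0 queue=[] holders={T1}
Step 6: wait(T2) -> count=0 queue=[T2] holders={T1}
Step 7: wait(T4) -> count=0 queue=[T2,T4] holders={T1}
Step 8: wait(T6) -> count=0 queue=[T2,T4,T6] holders={T1}
Step 9: signal(T1) -> count=0 queue=[T4,T6] holders={T2}
Step 10: wait(T3) -> count=0 queue=[T4,T6,T3] holders={T2}
Step 11: signal(T2) -> count=0 queue=[T6,T3] holders={T4}
Step 12: signal(T4) -> count=0 queue=[T3] holders={T6}
Step 13: wait(T2) -> count=0 queue=[T3,T2] holders={T6}
Step 14: signal(T6) -> count=0 queue=[T2] holders={T3}
Step 15: wait(T4) -> count=0 queue=[T2,T4] holders={T3}
Step 16: wait(T1) -> count=0 queue=[T2,T4,T1] holders={T3}
Step 17: wait(T6) -> count=0 queue=[T2,T4,T1,T6] holders={T3}
Step 18: wait(T5) -> count=0 queue=[T2,T4,T1,T6,T5] holders={T3}
Final holders: T3

Answer: T3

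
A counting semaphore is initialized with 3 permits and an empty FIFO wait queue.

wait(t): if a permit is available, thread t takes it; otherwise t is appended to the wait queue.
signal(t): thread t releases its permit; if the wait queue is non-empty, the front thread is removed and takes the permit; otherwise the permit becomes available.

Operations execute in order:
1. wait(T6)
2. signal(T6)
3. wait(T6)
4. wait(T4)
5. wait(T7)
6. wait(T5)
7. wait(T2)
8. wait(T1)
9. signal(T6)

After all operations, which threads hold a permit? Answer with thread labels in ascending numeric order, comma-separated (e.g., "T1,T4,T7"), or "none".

Answer: T4,T5,T7

Derivation:
Step 1: wait(T6) -> count=2 queue=[] holders={T6}
Step 2: signal(T6) -> count=3 queue=[] holders={none}
Step 3: wait(T6) -> count=2 queue=[] holders={T6}
Step 4: wait(T4) -> count=1 queue=[] holders={T4,T6}
Step 5: wait(T7) -> count=0 queue=[] holders={T4,T6,T7}
Step 6: wait(T5) -> count=0 queue=[T5] holders={T4,T6,T7}
Step 7: wait(T2) -> count=0 queue=[T5,T2] holders={T4,T6,T7}
Step 8: wait(T1) -> count=0 queue=[T5,T2,T1] holders={T4,T6,T7}
Step 9: signal(T6) -> count=0 queue=[T2,T1] holders={T4,T5,T7}
Final holders: T4,T5,T7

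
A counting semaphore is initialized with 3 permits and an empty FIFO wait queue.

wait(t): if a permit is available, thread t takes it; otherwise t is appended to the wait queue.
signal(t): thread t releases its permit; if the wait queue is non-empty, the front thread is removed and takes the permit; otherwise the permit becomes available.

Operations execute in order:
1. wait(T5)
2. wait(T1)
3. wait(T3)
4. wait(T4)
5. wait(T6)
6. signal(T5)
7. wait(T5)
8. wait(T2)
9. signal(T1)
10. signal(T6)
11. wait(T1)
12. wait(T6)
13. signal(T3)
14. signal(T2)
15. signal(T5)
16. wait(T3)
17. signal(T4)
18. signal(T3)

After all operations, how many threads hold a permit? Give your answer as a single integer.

Step 1: wait(T5) -> count=2 queue=[] holders={T5}
Step 2: wait(T1) -> count=1 queue=[] holders={T1,T5}
Step 3: wait(T3) -> count=0 queue=[] holders={T1,T3,T5}
Step 4: wait(T4) -> count=0 queue=[T4] holders={T1,T3,T5}
Step 5: wait(T6) -> count=0 queue=[T4,T6] holders={T1,T3,T5}
Step 6: signal(T5) -> count=0 queue=[T6] holders={T1,T3,T4}
Step 7: wait(T5) -> count=0 queue=[T6,T5] holders={T1,T3,T4}
Step 8: wait(T2) -> count=0 queue=[T6,T5,T2] holders={T1,T3,T4}
Step 9: signal(T1) -> count=0 queue=[T5,T2] holders={T3,T4,T6}
Step 10: signal(T6) -> count=0 queue=[T2] holders={T3,T4,T5}
Step 11: wait(T1) -> count=0 queue=[T2,T1] holders={T3,T4,T5}
Step 12: wait(T6) -> count=0 queue=[T2,T1,T6] holders={T3,T4,T5}
Step 13: signal(T3) -> count=0 queue=[T1,T6] holders={T2,T4,T5}
Step 14: signal(T2) -> count=0 queue=[T6] holders={T1,T4,T5}
Step 15: signal(T5) -> count=0 queue=[] holders={T1,T4,T6}
Step 16: wait(T3) -> count=0 queue=[T3] holders={T1,T4,T6}
Step 17: signal(T4) -> count=0 queue=[] holders={T1,T3,T6}
Step 18: signal(T3) -> count=1 queue=[] holders={T1,T6}
Final holders: {T1,T6} -> 2 thread(s)

Answer: 2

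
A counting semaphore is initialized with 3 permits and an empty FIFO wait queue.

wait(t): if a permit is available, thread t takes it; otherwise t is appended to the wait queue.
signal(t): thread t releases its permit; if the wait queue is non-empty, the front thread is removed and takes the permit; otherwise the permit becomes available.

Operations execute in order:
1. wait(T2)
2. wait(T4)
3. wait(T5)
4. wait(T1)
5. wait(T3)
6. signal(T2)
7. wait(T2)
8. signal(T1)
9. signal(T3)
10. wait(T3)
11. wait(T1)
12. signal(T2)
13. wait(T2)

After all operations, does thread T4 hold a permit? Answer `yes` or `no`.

Step 1: wait(T2) -> count=2 queue=[] holders={T2}
Step 2: wait(T4) -> count=1 queue=[] holders={T2,T4}
Step 3: wait(T5) -> count=0 queue=[] holders={T2,T4,T5}
Step 4: wait(T1) -> count=0 queue=[T1] holders={T2,T4,T5}
Step 5: wait(T3) -> count=0 queue=[T1,T3] holders={T2,T4,T5}
Step 6: signal(T2) -> count=0 queue=[T3] holders={T1,T4,T5}
Step 7: wait(T2) -> count=0 queue=[T3,T2] holders={T1,T4,T5}
Step 8: signal(T1) -> count=0 queue=[T2] holders={T3,T4,T5}
Step 9: signal(T3) -> count=0 queue=[] holders={T2,T4,T5}
Step 10: wait(T3) -> count=0 queue=[T3] holders={T2,T4,T5}
Step 11: wait(T1) -> count=0 queue=[T3,T1] holders={T2,T4,T5}
Step 12: signal(T2) -> count=0 queue=[T1] holders={T3,T4,T5}
Step 13: wait(T2) -> count=0 queue=[T1,T2] holders={T3,T4,T5}
Final holders: {T3,T4,T5} -> T4 in holders

Answer: yes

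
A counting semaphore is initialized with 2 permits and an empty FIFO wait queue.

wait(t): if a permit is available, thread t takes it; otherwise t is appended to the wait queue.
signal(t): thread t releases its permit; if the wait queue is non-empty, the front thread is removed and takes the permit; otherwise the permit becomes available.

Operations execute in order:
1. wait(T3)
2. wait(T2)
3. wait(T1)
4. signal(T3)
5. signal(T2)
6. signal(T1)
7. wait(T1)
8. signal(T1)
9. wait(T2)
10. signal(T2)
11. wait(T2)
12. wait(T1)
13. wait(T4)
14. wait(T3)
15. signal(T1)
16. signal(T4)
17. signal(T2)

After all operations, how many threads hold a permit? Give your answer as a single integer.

Step 1: wait(T3) -> count=1 queue=[] holders={T3}
Step 2: wait(T2) -> count=0 queue=[] holders={T2,T3}
Step 3: wait(T1) -> count=0 queue=[T1] holders={T2,T3}
Step 4: signal(T3) -> count=0 queue=[] holders={T1,T2}
Step 5: signal(T2) -> count=1 queue=[] holders={T1}
Step 6: signal(T1) -> count=2 queue=[] holders={none}
Step 7: wait(T1) -> count=1 queue=[] holders={T1}
Step 8: signal(T1) -> count=2 queue=[] holders={none}
Step 9: wait(T2) -> count=1 queue=[] holders={T2}
Step 10: signal(T2) -> count=2 queue=[] holders={none}
Step 11: wait(T2) -> count=1 queue=[] holders={T2}
Step 12: wait(T1) -> count=0 queue=[] holders={T1,T2}
Step 13: wait(T4) -> count=0 queue=[T4] holders={T1,T2}
Step 14: wait(T3) -> count=0 queue=[T4,T3] holders={T1,T2}
Step 15: signal(T1) -> count=0 queue=[T3] holders={T2,T4}
Step 16: signal(T4) -> count=0 queue=[] holders={T2,T3}
Step 17: signal(T2) -> count=1 queue=[] holders={T3}
Final holders: {T3} -> 1 thread(s)

Answer: 1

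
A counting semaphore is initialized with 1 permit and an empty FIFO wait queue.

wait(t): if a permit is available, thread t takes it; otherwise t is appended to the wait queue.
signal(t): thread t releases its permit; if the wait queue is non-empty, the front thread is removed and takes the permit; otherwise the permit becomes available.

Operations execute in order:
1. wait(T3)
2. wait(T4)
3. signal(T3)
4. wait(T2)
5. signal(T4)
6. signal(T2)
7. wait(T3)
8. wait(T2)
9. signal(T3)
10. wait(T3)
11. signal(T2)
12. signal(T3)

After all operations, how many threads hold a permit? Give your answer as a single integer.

Answer: 0

Derivation:
Step 1: wait(T3) -> count=0 queue=[] holders={T3}
Step 2: wait(T4) -> count=0 queue=[T4] holders={T3}
Step 3: signal(T3) -> count=0 queue=[] holders={T4}
Step 4: wait(T2) -> count=0 queue=[T2] holders={T4}
Step 5: signal(T4) -> count=0 queue=[] holders={T2}
Step 6: signal(T2) -> count=1 queue=[] holders={none}
Step 7: wait(T3) -> count=0 queue=[] holders={T3}
Step 8: wait(T2) -> count=0 queue=[T2] holders={T3}
Step 9: signal(T3) -> count=0 queue=[] holders={T2}
Step 10: wait(T3) -> count=0 queue=[T3] holders={T2}
Step 11: signal(T2) -> count=0 queue=[] holders={T3}
Step 12: signal(T3) -> count=1 queue=[] holders={none}
Final holders: {none} -> 0 thread(s)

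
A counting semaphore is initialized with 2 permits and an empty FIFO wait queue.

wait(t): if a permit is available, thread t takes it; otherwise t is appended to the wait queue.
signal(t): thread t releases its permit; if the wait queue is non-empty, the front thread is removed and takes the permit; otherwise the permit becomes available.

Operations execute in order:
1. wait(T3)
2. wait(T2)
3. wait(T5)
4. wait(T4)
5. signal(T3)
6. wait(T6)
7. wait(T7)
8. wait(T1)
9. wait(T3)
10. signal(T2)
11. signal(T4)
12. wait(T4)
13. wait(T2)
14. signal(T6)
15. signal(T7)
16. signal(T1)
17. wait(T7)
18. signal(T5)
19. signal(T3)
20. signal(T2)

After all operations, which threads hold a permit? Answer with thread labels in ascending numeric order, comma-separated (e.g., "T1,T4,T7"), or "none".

Step 1: wait(T3) -> count=1 queue=[] holders={T3}
Step 2: wait(T2) -> count=0 queue=[] holders={T2,T3}
Step 3: wait(T5) -> count=0 queue=[T5] holders={T2,T3}
Step 4: wait(T4) -> count=0 queue=[T5,T4] holders={T2,T3}
Step 5: signal(T3) -> count=0 queue=[T4] holders={T2,T5}
Step 6: wait(T6) -> count=0 queue=[T4,T6] holders={T2,T5}
Step 7: wait(T7) -> count=0 queue=[T4,T6,T7] holders={T2,T5}
Step 8: wait(T1) -> count=0 queue=[T4,T6,T7,T1] holders={T2,T5}
Step 9: wait(T3) -> count=0 queue=[T4,T6,T7,T1,T3] holders={T2,T5}
Step 10: signal(T2) -> count=0 queue=[T6,T7,T1,T3] holders={T4,T5}
Step 11: signal(T4) -> count=0 queue=[T7,T1,T3] holders={T5,T6}
Step 12: wait(T4) -> count=0 queue=[T7,T1,T3,T4] holders={T5,T6}
Step 13: wait(T2) -> count=0 queue=[T7,T1,T3,T4,T2] holders={T5,T6}
Step 14: signal(T6) -> count=0 queue=[T1,T3,T4,T2] holders={T5,T7}
Step 15: signal(T7) -> count=0 queue=[T3,T4,T2] holders={T1,T5}
Step 16: signal(T1) -> count=0 queue=[T4,T2] holders={T3,T5}
Step 17: wait(T7) -> count=0 queue=[T4,T2,T7] holders={T3,T5}
Step 18: signal(T5) -> count=0 queue=[T2,T7] holders={T3,T4}
Step 19: signal(T3) -> count=0 queue=[T7] holders={T2,T4}
Step 20: signal(T2) -> count=0 queue=[] holders={T4,T7}
Final holders: T4,T7

Answer: T4,T7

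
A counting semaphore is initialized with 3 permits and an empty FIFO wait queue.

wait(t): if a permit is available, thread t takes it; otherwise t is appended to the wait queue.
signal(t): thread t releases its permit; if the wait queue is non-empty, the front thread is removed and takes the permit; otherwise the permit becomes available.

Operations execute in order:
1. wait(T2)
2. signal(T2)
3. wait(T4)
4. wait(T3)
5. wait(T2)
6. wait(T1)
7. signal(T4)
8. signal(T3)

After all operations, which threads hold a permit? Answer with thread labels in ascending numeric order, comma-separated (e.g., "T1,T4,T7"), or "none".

Step 1: wait(T2) -> count=2 queue=[] holders={T2}
Step 2: signal(T2) -> count=3 queue=[] holders={none}
Step 3: wait(T4) -> count=2 queue=[] holders={T4}
Step 4: wait(T3) -> count=1 queue=[] holders={T3,T4}
Step 5: wait(T2) -> count=0 queue=[] holders={T2,T3,T4}
Step 6: wait(T1) -> count=0 queue=[T1] holders={T2,T3,T4}
Step 7: signal(T4) -> count=0 queue=[] holders={T1,T2,T3}
Step 8: signal(T3) -> count=1 queue=[] holders={T1,T2}
Final holders: T1,T2

Answer: T1,T2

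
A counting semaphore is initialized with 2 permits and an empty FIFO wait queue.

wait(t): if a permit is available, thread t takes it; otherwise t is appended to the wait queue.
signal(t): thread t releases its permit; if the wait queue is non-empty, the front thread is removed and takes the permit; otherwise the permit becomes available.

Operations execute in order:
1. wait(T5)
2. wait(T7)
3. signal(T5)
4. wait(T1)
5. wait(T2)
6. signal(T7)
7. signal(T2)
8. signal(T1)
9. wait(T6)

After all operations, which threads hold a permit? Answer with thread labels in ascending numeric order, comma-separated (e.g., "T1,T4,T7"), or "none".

Step 1: wait(T5) -> count=1 queue=[] holders={T5}
Step 2: wait(T7) -> count=0 queue=[] holders={T5,T7}
Step 3: signal(T5) -> count=1 queue=[] holders={T7}
Step 4: wait(T1) -> count=0 queue=[] holders={T1,T7}
Step 5: wait(T2) -> count=0 queue=[T2] holders={T1,T7}
Step 6: signal(T7) -> count=0 queue=[] holders={T1,T2}
Step 7: signal(T2) -> count=1 queue=[] holders={T1}
Step 8: signal(T1) -> count=2 queue=[] holders={none}
Step 9: wait(T6) -> count=1 queue=[] holders={T6}
Final holders: T6

Answer: T6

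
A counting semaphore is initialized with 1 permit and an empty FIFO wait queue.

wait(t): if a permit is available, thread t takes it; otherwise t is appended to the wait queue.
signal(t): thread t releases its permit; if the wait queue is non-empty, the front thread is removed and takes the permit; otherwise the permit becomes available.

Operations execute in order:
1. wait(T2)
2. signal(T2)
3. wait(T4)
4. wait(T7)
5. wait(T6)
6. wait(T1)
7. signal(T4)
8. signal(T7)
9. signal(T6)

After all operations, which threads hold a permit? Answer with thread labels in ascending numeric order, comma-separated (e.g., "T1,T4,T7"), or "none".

Answer: T1

Derivation:
Step 1: wait(T2) -> count=0 queue=[] holders={T2}
Step 2: signal(T2) -> count=1 queue=[] holders={none}
Step 3: wait(T4) -> count=0 queue=[] holders={T4}
Step 4: wait(T7) -> count=0 queue=[T7] holders={T4}
Step 5: wait(T6) -> count=0 queue=[T7,T6] holders={T4}
Step 6: wait(T1) -> count=0 queue=[T7,T6,T1] holders={T4}
Step 7: signal(T4) -> count=0 queue=[T6,T1] holders={T7}
Step 8: signal(T7) -> count=0 queue=[T1] holders={T6}
Step 9: signal(T6) -> count=0 queue=[] holders={T1}
Final holders: T1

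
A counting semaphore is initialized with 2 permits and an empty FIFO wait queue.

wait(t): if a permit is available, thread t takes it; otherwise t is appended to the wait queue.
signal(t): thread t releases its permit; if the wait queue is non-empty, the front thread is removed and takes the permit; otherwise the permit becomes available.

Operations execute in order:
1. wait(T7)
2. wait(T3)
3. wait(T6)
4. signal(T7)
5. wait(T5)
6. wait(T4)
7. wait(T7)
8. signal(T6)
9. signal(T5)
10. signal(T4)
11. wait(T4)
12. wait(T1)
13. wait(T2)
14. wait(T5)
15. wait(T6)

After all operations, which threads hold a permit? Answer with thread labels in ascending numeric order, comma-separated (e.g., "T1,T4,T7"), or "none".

Step 1: wait(T7) -> count=1 queue=[] holders={T7}
Step 2: wait(T3) -> count=0 queue=[] holders={T3,T7}
Step 3: wait(T6) -> count=0 queue=[T6] holders={T3,T7}
Step 4: signal(T7) -> count=0 queue=[] holders={T3,T6}
Step 5: wait(T5) -> count=0 queue=[T5] holders={T3,T6}
Step 6: wait(T4) -> count=0 queue=[T5,T4] holders={T3,T6}
Step 7: wait(T7) -> count=0 queue=[T5,T4,T7] holders={T3,T6}
Step 8: signal(T6) -> count=0 queue=[T4,T7] holders={T3,T5}
Step 9: signal(T5) -> count=0 queue=[T7] holders={T3,T4}
Step 10: signal(T4) -> count=0 queue=[] holders={T3,T7}
Step 11: wait(T4) -> count=0 queue=[T4] holders={T3,T7}
Step 12: wait(T1) -> count=0 queue=[T4,T1] holders={T3,T7}
Step 13: wait(T2) -> count=0 queue=[T4,T1,T2] holders={T3,T7}
Step 14: wait(T5) -> count=0 queue=[T4,T1,T2,T5] holders={T3,T7}
Step 15: wait(T6) -> count=0 queue=[T4,T1,T2,T5,T6] holders={T3,T7}
Final holders: T3,T7

Answer: T3,T7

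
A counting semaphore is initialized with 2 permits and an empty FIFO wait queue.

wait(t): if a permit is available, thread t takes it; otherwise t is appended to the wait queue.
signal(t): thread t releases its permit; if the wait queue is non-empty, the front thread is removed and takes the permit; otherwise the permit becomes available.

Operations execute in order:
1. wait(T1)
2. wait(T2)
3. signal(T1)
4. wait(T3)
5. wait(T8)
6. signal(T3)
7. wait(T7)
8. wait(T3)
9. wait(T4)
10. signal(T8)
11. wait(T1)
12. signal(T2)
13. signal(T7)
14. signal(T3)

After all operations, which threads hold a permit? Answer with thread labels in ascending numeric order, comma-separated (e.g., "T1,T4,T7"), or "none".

Answer: T1,T4

Derivation:
Step 1: wait(T1) -> count=1 queue=[] holders={T1}
Step 2: wait(T2) -> count=0 queue=[] holders={T1,T2}
Step 3: signal(T1) -> count=1 queue=[] holders={T2}
Step 4: wait(T3) -> count=0 queue=[] holders={T2,T3}
Step 5: wait(T8) -> count=0 queue=[T8] holders={T2,T3}
Step 6: signal(T3) -> count=0 queue=[] holders={T2,T8}
Step 7: wait(T7) -> count=0 queue=[T7] holders={T2,T8}
Step 8: wait(T3) -> count=0 queue=[T7,T3] holders={T2,T8}
Step 9: wait(T4) -> count=0 queue=[T7,T3,T4] holders={T2,T8}
Step 10: signal(T8) -> count=0 queue=[T3,T4] holders={T2,T7}
Step 11: wait(T1) -> count=0 queue=[T3,T4,T1] holders={T2,T7}
Step 12: signal(T2) -> count=0 queue=[T4,T1] holders={T3,T7}
Step 13: signal(T7) -> count=0 queue=[T1] holders={T3,T4}
Step 14: signal(T3) -> count=0 queue=[] holders={T1,T4}
Final holders: T1,T4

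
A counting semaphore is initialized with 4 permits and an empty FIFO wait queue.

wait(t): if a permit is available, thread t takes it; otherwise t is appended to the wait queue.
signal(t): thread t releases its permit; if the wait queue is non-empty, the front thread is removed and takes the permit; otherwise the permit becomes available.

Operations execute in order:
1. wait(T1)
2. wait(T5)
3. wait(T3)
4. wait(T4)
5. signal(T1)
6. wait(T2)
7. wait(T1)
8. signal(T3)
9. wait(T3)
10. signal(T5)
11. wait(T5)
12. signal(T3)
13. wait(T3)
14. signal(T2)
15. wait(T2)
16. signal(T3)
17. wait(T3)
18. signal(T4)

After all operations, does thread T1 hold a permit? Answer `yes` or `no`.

Answer: yes

Derivation:
Step 1: wait(T1) -> count=3 queue=[] holders={T1}
Step 2: wait(T5) -> count=2 queue=[] holders={T1,T5}
Step 3: wait(T3) -> count=1 queue=[] holders={T1,T3,T5}
Step 4: wait(T4) -> count=0 queue=[] holders={T1,T3,T4,T5}
Step 5: signal(T1) -> count=1 queue=[] holders={T3,T4,T5}
Step 6: wait(T2) -> count=0 queue=[] holders={T2,T3,T4,T5}
Step 7: wait(T1) -> count=0 queue=[T1] holders={T2,T3,T4,T5}
Step 8: signal(T3) -> count=0 queue=[] holders={T1,T2,T4,T5}
Step 9: wait(T3) -> count=0 queue=[T3] holders={T1,T2,T4,T5}
Step 10: signal(T5) -> count=0 queue=[] holders={T1,T2,T3,T4}
Step 11: wait(T5) -> count=0 queue=[T5] holders={T1,T2,T3,T4}
Step 12: signal(T3) -> count=0 queue=[] holders={T1,T2,T4,T5}
Step 13: wait(T3) -> count=0 queue=[T3] holders={T1,T2,T4,T5}
Step 14: signal(T2) -> count=0 queue=[] holders={T1,T3,T4,T5}
Step 15: wait(T2) -> count=0 queue=[T2] holders={T1,T3,T4,T5}
Step 16: signal(T3) -> count=0 queue=[] holders={T1,T2,T4,T5}
Step 17: wait(T3) -> count=0 queue=[T3] holders={T1,T2,T4,T5}
Step 18: signal(T4) -> count=0 queue=[] holders={T1,T2,T3,T5}
Final holders: {T1,T2,T3,T5} -> T1 in holders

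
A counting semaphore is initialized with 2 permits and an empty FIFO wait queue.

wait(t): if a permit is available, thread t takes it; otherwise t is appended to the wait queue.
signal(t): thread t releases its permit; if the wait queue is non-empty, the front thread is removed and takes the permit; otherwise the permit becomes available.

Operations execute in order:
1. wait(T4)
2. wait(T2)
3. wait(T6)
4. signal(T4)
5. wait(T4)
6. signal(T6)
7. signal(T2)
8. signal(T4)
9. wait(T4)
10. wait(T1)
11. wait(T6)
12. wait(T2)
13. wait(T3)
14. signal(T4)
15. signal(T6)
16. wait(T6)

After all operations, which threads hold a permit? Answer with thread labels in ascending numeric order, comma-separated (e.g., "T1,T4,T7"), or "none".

Answer: T1,T2

Derivation:
Step 1: wait(T4) -> count=1 queue=[] holders={T4}
Step 2: wait(T2) -> count=0 queue=[] holders={T2,T4}
Step 3: wait(T6) -> count=0 queue=[T6] holders={T2,T4}
Step 4: signal(T4) -> count=0 queue=[] holders={T2,T6}
Step 5: wait(T4) -> count=0 queue=[T4] holders={T2,T6}
Step 6: signal(T6) -> count=0 queue=[] holders={T2,T4}
Step 7: signal(T2) -> count=1 queue=[] holders={T4}
Step 8: signal(T4) -> count=2 queue=[] holders={none}
Step 9: wait(T4) -> count=1 queue=[] holders={T4}
Step 10: wait(T1) -> count=0 queue=[] holders={T1,T4}
Step 11: wait(T6) -> count=0 queue=[T6] holders={T1,T4}
Step 12: wait(T2) -> count=0 queue=[T6,T2] holders={T1,T4}
Step 13: wait(T3) -> count=0 queue=[T6,T2,T3] holders={T1,T4}
Step 14: signal(T4) -> count=0 queue=[T2,T3] holders={T1,T6}
Step 15: signal(T6) -> count=0 queue=[T3] holders={T1,T2}
Step 16: wait(T6) -> count=0 queue=[T3,T6] holders={T1,T2}
Final holders: T1,T2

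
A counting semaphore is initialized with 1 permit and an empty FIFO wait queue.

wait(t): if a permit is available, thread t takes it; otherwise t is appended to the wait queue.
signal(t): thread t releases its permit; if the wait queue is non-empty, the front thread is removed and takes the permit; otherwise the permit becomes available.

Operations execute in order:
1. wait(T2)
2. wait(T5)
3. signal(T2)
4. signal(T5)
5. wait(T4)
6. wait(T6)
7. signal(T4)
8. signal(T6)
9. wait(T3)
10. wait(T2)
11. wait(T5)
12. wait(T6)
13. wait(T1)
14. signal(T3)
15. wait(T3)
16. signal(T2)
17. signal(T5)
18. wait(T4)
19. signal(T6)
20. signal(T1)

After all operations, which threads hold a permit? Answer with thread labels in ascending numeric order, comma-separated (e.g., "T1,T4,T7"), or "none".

Answer: T3

Derivation:
Step 1: wait(T2) -> count=0 queue=[] holders={T2}
Step 2: wait(T5) -> count=0 queue=[T5] holders={T2}
Step 3: signal(T2) -> count=0 queue=[] holders={T5}
Step 4: signal(T5) -> count=1 queue=[] holders={none}
Step 5: wait(T4) -> count=0 queue=[] holders={T4}
Step 6: wait(T6) -> count=0 queue=[T6] holders={T4}
Step 7: signal(T4) -> count=0 queue=[] holders={T6}
Step 8: signal(T6) -> count=1 queue=[] holders={none}
Step 9: wait(T3) -> count=0 queue=[] holders={T3}
Step 10: wait(T2) -> count=0 queue=[T2] holders={T3}
Step 11: wait(T5) -> count=0 queue=[T2,T5] holders={T3}
Step 12: wait(T6) -> count=0 queue=[T2,T5,T6] holders={T3}
Step 13: wait(T1) -> count=0 queue=[T2,T5,T6,T1] holders={T3}
Step 14: signal(T3) -> count=0 queue=[T5,T6,T1] holders={T2}
Step 15: wait(T3) -> count=0 queue=[T5,T6,T1,T3] holders={T2}
Step 16: signal(T2) -> count=0 queue=[T6,T1,T3] holders={T5}
Step 17: signal(T5) -> count=0 queue=[T1,T3] holders={T6}
Step 18: wait(T4) -> count=0 queue=[T1,T3,T4] holders={T6}
Step 19: signal(T6) -> count=0 queue=[T3,T4] holders={T1}
Step 20: signal(T1) -> count=0 queue=[T4] holders={T3}
Final holders: T3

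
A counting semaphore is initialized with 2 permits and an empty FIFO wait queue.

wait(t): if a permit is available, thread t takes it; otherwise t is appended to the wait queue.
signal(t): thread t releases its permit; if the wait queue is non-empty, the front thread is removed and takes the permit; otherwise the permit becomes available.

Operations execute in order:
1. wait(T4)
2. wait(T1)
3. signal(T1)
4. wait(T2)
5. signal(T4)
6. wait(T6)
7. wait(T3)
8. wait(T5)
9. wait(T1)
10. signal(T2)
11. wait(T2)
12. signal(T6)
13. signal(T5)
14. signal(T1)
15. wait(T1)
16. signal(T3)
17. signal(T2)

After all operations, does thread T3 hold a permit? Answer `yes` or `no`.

Step 1: wait(T4) -> count=1 queue=[] holders={T4}
Step 2: wait(T1) -> count=0 queue=[] holders={T1,T4}
Step 3: signal(T1) -> count=1 queue=[] holders={T4}
Step 4: wait(T2) -> count=0 queue=[] holders={T2,T4}
Step 5: signal(T4) -> count=1 queue=[] holders={T2}
Step 6: wait(T6) -> count=0 queue=[] holders={T2,T6}
Step 7: wait(T3) -> count=0 queue=[T3] holders={T2,T6}
Step 8: wait(T5) -> count=0 queue=[T3,T5] holders={T2,T6}
Step 9: wait(T1) -> count=0 queue=[T3,T5,T1] holders={T2,T6}
Step 10: signal(T2) -> count=0 queue=[T5,T1] holders={T3,T6}
Step 11: wait(T2) -> count=0 queue=[T5,T1,T2] holders={T3,T6}
Step 12: signal(T6) -> count=0 queue=[T1,T2] holders={T3,T5}
Step 13: signal(T5) -> count=0 queue=[T2] holders={T1,T3}
Step 14: signal(T1) -> count=0 queue=[] holders={T2,T3}
Step 15: wait(T1) -> count=0 queue=[T1] holders={T2,T3}
Step 16: signal(T3) -> count=0 queue=[] holders={T1,T2}
Step 17: signal(T2) -> count=1 queue=[] holders={T1}
Final holders: {T1} -> T3 not in holders

Answer: no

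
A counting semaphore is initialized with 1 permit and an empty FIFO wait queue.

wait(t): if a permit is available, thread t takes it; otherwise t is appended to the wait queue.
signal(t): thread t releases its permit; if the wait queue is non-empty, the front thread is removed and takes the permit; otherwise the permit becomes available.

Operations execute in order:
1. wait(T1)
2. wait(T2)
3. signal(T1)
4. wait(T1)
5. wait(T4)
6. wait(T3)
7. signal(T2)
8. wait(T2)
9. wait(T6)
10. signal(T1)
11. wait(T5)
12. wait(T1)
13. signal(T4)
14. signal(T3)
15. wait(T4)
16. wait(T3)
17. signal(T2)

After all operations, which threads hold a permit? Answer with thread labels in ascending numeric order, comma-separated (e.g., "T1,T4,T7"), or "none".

Step 1: wait(T1) -> count=0 queue=[] holders={T1}
Step 2: wait(T2) -> count=0 queue=[T2] holders={T1}
Step 3: signal(T1) -> count=0 queue=[] holders={T2}
Step 4: wait(T1) -> count=0 queue=[T1] holders={T2}
Step 5: wait(T4) -> count=0 queue=[T1,T4] holders={T2}
Step 6: wait(T3) -> count=0 queue=[T1,T4,T3] holders={T2}
Step 7: signal(T2) -> count=0 queue=[T4,T3] holders={T1}
Step 8: wait(T2) -> count=0 queue=[T4,T3,T2] holders={T1}
Step 9: wait(T6) -> count=0 queue=[T4,T3,T2,T6] holders={T1}
Step 10: signal(T1) -> count=0 queue=[T3,T2,T6] holders={T4}
Step 11: wait(T5) -> count=0 queue=[T3,T2,T6,T5] holders={T4}
Step 12: wait(T1) -> count=0 queue=[T3,T2,T6,T5,T1] holders={T4}
Step 13: signal(T4) -> count=0 queue=[T2,T6,T5,T1] holders={T3}
Step 14: signal(T3) -> count=0 queue=[T6,T5,T1] holders={T2}
Step 15: wait(T4) -> count=0 queue=[T6,T5,T1,T4] holders={T2}
Step 16: wait(T3) -> count=0 queue=[T6,T5,T1,T4,T3] holders={T2}
Step 17: signal(T2) -> count=0 queue=[T5,T1,T4,T3] holders={T6}
Final holders: T6

Answer: T6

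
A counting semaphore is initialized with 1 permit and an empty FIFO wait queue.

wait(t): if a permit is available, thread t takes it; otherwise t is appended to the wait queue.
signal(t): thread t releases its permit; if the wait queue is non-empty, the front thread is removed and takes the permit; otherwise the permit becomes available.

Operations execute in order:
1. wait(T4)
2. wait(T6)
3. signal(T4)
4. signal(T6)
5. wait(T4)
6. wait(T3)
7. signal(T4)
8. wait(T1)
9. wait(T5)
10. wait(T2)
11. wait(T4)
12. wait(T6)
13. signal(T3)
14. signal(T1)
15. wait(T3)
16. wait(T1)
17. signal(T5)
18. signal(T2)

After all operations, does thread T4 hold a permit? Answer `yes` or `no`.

Answer: yes

Derivation:
Step 1: wait(T4) -> count=0 queue=[] holders={T4}
Step 2: wait(T6) -> count=0 queue=[T6] holders={T4}
Step 3: signal(T4) -> count=0 queue=[] holders={T6}
Step 4: signal(T6) -> count=1 queue=[] holders={none}
Step 5: wait(T4) -> count=0 queue=[] holders={T4}
Step 6: wait(T3) -> count=0 queue=[T3] holders={T4}
Step 7: signal(T4) -> count=0 queue=[] holders={T3}
Step 8: wait(T1) -> count=0 queue=[T1] holders={T3}
Step 9: wait(T5) -> count=0 queue=[T1,T5] holders={T3}
Step 10: wait(T2) -> count=0 queue=[T1,T5,T2] holders={T3}
Step 11: wait(T4) -> count=0 queue=[T1,T5,T2,T4] holders={T3}
Step 12: wait(T6) -> count=0 queue=[T1,T5,T2,T4,T6] holders={T3}
Step 13: signal(T3) -> count=0 queue=[T5,T2,T4,T6] holders={T1}
Step 14: signal(T1) -> count=0 queue=[T2,T4,T6] holders={T5}
Step 15: wait(T3) -> count=0 queue=[T2,T4,T6,T3] holders={T5}
Step 16: wait(T1) -> count=0 queue=[T2,T4,T6,T3,T1] holders={T5}
Step 17: signal(T5) -> count=0 queue=[T4,T6,T3,T1] holders={T2}
Step 18: signal(T2) -> count=0 queue=[T6,T3,T1] holders={T4}
Final holders: {T4} -> T4 in holders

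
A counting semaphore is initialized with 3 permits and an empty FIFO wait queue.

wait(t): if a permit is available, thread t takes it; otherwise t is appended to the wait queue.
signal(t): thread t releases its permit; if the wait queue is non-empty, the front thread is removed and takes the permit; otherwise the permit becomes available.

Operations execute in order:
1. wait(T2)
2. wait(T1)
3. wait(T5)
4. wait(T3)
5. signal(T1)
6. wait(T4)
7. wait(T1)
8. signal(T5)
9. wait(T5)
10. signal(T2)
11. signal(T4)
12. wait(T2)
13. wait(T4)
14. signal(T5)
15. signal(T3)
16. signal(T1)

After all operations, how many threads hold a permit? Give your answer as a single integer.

Answer: 2

Derivation:
Step 1: wait(T2) -> count=2 queue=[] holders={T2}
Step 2: wait(T1) -> count=1 queue=[] holders={T1,T2}
Step 3: wait(T5) -> count=0 queue=[] holders={T1,T2,T5}
Step 4: wait(T3) -> count=0 queue=[T3] holders={T1,T2,T5}
Step 5: signal(T1) -> count=0 queue=[] holders={T2,T3,T5}
Step 6: wait(T4) -> count=0 queue=[T4] holders={T2,T3,T5}
Step 7: wait(T1) -> count=0 queue=[T4,T1] holders={T2,T3,T5}
Step 8: signal(T5) -> count=0 queue=[T1] holders={T2,T3,T4}
Step 9: wait(T5) -> count=0 queue=[T1,T5] holders={T2,T3,T4}
Step 10: signal(T2) -> count=0 queue=[T5] holders={T1,T3,T4}
Step 11: signal(T4) -> count=0 queue=[] holders={T1,T3,T5}
Step 12: wait(T2) -> count=0 queue=[T2] holders={T1,T3,T5}
Step 13: wait(T4) -> count=0 queue=[T2,T4] holders={T1,T3,T5}
Step 14: signal(T5) -> count=0 queue=[T4] holders={T1,T2,T3}
Step 15: signal(T3) -> count=0 queue=[] holders={T1,T2,T4}
Step 16: signal(T1) -> count=1 queue=[] holders={T2,T4}
Final holders: {T2,T4} -> 2 thread(s)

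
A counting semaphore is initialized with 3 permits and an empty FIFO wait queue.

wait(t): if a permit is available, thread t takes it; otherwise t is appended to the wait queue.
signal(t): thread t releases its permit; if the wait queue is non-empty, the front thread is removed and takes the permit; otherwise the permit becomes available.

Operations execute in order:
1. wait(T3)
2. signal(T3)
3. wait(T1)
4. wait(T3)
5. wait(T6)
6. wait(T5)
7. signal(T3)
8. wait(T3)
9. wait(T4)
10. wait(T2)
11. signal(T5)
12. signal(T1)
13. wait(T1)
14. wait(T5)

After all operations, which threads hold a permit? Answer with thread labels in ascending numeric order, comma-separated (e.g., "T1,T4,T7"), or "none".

Step 1: wait(T3) -> count=2 queue=[] holders={T3}
Step 2: signal(T3) -> count=3 queue=[] holders={none}
Step 3: wait(T1) -> count=2 queue=[] holders={T1}
Step 4: wait(T3) -> count=1 queue=[] holders={T1,T3}
Step 5: wait(T6) -> count=0 queue=[] holders={T1,T3,T6}
Step 6: wait(T5) -> count=0 queue=[T5] holders={T1,T3,T6}
Step 7: signal(T3) -> count=0 queue=[] holders={T1,T5,T6}
Step 8: wait(T3) -> count=0 queue=[T3] holders={T1,T5,T6}
Step 9: wait(T4) -> count=0 queue=[T3,T4] holders={T1,T5,T6}
Step 10: wait(T2) -> count=0 queue=[T3,T4,T2] holders={T1,T5,T6}
Step 11: signal(T5) -> count=0 queue=[T4,T2] holders={T1,T3,T6}
Step 12: signal(T1) -> count=0 queue=[T2] holders={T3,T4,T6}
Step 13: wait(T1) -> count=0 queue=[T2,T1] holders={T3,T4,T6}
Step 14: wait(T5) -> count=0 queue=[T2,T1,T5] holders={T3,T4,T6}
Final holders: T3,T4,T6

Answer: T3,T4,T6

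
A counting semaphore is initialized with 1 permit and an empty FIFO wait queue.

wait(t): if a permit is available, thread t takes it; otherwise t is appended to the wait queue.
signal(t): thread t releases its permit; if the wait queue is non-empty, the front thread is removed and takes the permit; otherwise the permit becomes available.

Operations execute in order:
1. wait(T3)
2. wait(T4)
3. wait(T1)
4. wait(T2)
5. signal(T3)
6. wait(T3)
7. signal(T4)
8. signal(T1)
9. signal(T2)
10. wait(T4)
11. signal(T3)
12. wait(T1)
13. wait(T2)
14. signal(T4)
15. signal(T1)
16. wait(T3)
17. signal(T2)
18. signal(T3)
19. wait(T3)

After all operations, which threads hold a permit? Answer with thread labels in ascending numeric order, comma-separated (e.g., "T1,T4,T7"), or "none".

Answer: T3

Derivation:
Step 1: wait(T3) -> count=0 queue=[] holders={T3}
Step 2: wait(T4) -> count=0 queue=[T4] holders={T3}
Step 3: wait(T1) -> count=0 queue=[T4,T1] holders={T3}
Step 4: wait(T2) -> count=0 queue=[T4,T1,T2] holders={T3}
Step 5: signal(T3) -> count=0 queue=[T1,T2] holders={T4}
Step 6: wait(T3) -> count=0 queue=[T1,T2,T3] holders={T4}
Step 7: signal(T4) -> count=0 queue=[T2,T3] holders={T1}
Step 8: signal(T1) -> count=0 queue=[T3] holders={T2}
Step 9: signal(T2) -> count=0 queue=[] holders={T3}
Step 10: wait(T4) -> count=0 queue=[T4] holders={T3}
Step 11: signal(T3) -> count=0 queue=[] holders={T4}
Step 12: wait(T1) -> count=0 queue=[T1] holders={T4}
Step 13: wait(T2) -> count=0 queue=[T1,T2] holders={T4}
Step 14: signal(T4) -> count=0 queue=[T2] holders={T1}
Step 15: signal(T1) -> count=0 queue=[] holders={T2}
Step 16: wait(T3) -> count=0 queue=[T3] holders={T2}
Step 17: signal(T2) -> count=0 queue=[] holders={T3}
Step 18: signal(T3) -> count=1 queue=[] holders={none}
Step 19: wait(T3) -> count=0 queue=[] holders={T3}
Final holders: T3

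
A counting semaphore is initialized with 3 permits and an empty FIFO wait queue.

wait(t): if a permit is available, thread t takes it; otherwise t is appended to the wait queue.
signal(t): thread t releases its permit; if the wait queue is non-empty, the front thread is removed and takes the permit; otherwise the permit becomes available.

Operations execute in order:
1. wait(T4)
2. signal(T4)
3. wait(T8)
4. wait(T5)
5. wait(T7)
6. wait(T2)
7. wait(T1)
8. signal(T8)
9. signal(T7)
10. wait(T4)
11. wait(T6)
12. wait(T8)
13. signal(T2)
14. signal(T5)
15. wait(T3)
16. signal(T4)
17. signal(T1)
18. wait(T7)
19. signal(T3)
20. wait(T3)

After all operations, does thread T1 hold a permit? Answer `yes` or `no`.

Answer: no

Derivation:
Step 1: wait(T4) -> count=2 queue=[] holders={T4}
Step 2: signal(T4) -> count=3 queue=[] holders={none}
Step 3: wait(T8) -> count=2 queue=[] holders={T8}
Step 4: wait(T5) -> count=1 queue=[] holders={T5,T8}
Step 5: wait(T7) -> count=0 queue=[] holders={T5,T7,T8}
Step 6: wait(T2) -> count=0 queue=[T2] holders={T5,T7,T8}
Step 7: wait(T1) -> count=0 queue=[T2,T1] holders={T5,T7,T8}
Step 8: signal(T8) -> count=0 queue=[T1] holders={T2,T5,T7}
Step 9: signal(T7) -> count=0 queue=[] holders={T1,T2,T5}
Step 10: wait(T4) -> count=0 queue=[T4] holders={T1,T2,T5}
Step 11: wait(T6) -> count=0 queue=[T4,T6] holders={T1,T2,T5}
Step 12: wait(T8) -> count=0 queue=[T4,T6,T8] holders={T1,T2,T5}
Step 13: signal(T2) -> count=0 queue=[T6,T8] holders={T1,T4,T5}
Step 14: signal(T5) -> count=0 queue=[T8] holders={T1,T4,T6}
Step 15: wait(T3) -> count=0 queue=[T8,T3] holders={T1,T4,T6}
Step 16: signal(T4) -> count=0 queue=[T3] holders={T1,T6,T8}
Step 17: signal(T1) -> count=0 queue=[] holders={T3,T6,T8}
Step 18: wait(T7) -> count=0 queue=[T7] holders={T3,T6,T8}
Step 19: signal(T3) -> count=0 queue=[] holders={T6,T7,T8}
Step 20: wait(T3) -> count=0 queue=[T3] holders={T6,T7,T8}
Final holders: {T6,T7,T8} -> T1 not in holders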